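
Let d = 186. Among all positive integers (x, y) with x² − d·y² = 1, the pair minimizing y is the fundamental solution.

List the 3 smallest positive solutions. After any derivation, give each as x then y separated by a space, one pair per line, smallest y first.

[13; 1,1,1,3,4,3,1,1,1,26] for √186; ℓ=10 ⇒ convergent index 9
i=0: a=13 ⇒ p=13, q=1
…
i=3: a=1 ⇒ p=41, q=3
…
i=5: a=4 ⇒ p=641, q=47
…
i=8: a=1 ⇒ p=4787, q=351
i=9: a=1 ⇒ p=7501, q=550
(x₁, y₁) = (7501, 550);  7501² − 186·550² = 1 ✓
(7501+550√186)^2 = 112530001 + 8251100√186
(7501+550√186)^3 = 1688175067501 + 123783001650√186

7501 550
112530001 8251100
1688175067501 123783001650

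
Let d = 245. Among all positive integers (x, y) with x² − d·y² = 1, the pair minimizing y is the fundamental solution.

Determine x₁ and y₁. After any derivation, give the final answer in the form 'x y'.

51841 3312

√245 → a₀=15, period (1,1,1,7,6,7,1,1,1,30); ℓ=10 even so k=9
k=0  a_k=15  p_k/q_k = 15/1
…
k=3  a_k=1  p_k/q_k = 47/3
k=4  a_k=7  p_k/q_k = 360/23
k=5  a_k=6  p_k/q_k = 2207/141
k=6  a_k=7  p_k/q_k = 15809/1010
k=7  a_k=1  p_k/q_k = 18016/1151
k=8  a_k=1  p_k/q_k = 33825/2161
k=9  a_k=1  p_k/q_k = 51841/3312
fundamental: x₁=51841, y₁=3312  (since 2687489281 − 245·10969344 = 1)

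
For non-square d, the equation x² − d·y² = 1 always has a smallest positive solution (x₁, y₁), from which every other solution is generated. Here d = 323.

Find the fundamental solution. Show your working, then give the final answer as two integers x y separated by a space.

d=323: √d = [17; 1,34] (ℓ=2, even), read p_1/q_1
a_0=17:  p_0=17·1+0=17,  q_0=17·0+1=1
a_1=1:  p_1=1·17+1=18,  q_1=1·1+0=1
fundamental: x₁=18, y₁=1  (since 324 − 323·1 = 1)

18 1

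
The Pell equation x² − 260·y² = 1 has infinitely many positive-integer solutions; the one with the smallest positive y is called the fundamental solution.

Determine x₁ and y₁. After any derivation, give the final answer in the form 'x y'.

129 8

[16; 8,32] for √260; ℓ=2 ⇒ convergent index 1
step 0: (16, 1)  from 16·(1,0) + (0,1)
step 1: (129, 8)  from 8·(16,1) + (1,0)
(x₁, y₁) = (129, 8);  129² − 260·8² = 1 ✓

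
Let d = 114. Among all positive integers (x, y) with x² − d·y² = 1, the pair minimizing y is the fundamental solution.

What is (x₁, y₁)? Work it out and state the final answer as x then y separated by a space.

1025 96

[10; 1,2,10,2,1,20] for √114; ℓ=6 ⇒ convergent index 5
k=0  a_k=10  p_k/q_k = 10/1
…
k=4  a_k=2  p_k/q_k = 694/65
k=5  a_k=1  p_k/q_k = 1025/96
fundamental: x₁=1025, y₁=96  (since 1050625 − 114·9216 = 1)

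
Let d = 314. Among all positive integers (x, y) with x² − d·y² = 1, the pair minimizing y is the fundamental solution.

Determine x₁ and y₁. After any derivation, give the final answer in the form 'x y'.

[17; 1,2,1,1,2,1,34] for √314; ℓ=7 ⇒ convergent index 13
k=0  a_k=17  p_k/q_k = 17/1
…
k=2  a_k=2  p_k/q_k = 53/3
k=3  a_k=1  p_k/q_k = 71/4
…
k=5  a_k=2  p_k/q_k = 319/18
…
k=8  a_k=1  p_k/q_k = 15824/893
k=9  a_k=2  p_k/q_k = 47029/2654
k=10  a_k=1  p_k/q_k = 62853/3547
…
k=12  a_k=2  p_k/q_k = 282617/15949
k=13  a_k=1  p_k/q_k = 392499/22150
→ (392499, 22150).  Check: 392499²=154055465001, 314·22150²=154055465000, difference 1.

392499 22150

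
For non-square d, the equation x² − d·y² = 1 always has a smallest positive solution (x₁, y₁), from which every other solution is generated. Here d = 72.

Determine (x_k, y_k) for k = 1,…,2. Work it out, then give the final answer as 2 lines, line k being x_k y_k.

√72 → a₀=8, period (2,16); ℓ=2 even so k=1
a_0=8:  p_0=8·1+0=8,  q_0=8·0+1=1
a_1=2:  p_1=2·8+1=17,  q_1=2·1+0=2
(x₁, y₁) = (17, 2);  17² − 72·2² = 1 ✓
(x_2, y_2) = (17·17 + 72·2·2, 17·2 + 2·17) = (577, 68)

17 2
577 68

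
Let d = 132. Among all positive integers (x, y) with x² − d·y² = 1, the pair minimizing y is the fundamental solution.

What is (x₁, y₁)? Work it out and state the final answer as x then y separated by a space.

23 2

√132 = [11; 2,22, …], period ℓ=2 (even) → k=1
step 0: (11, 1)  from 11·(1,0) + (0,1)
step 1: (23, 2)  from 2·(11,1) + (1,0)
fundamental: x₁=23, y₁=2  (since 529 − 132·4 = 1)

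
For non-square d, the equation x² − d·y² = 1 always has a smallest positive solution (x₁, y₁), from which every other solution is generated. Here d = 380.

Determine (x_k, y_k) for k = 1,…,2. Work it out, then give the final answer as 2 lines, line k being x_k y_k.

39 2
3041 156

√380 → a₀=19, period (2,38); ℓ=2 even so k=1
step 0: (19, 1)  from 19·(1,0) + (0,1)
step 1: (39, 2)  from 2·(19,1) + (1,0)
(x₁, y₁) = (39, 2);  39² − 380·2² = 1 ✓
n=2: (39,2)∘(39,2) = (39·39+380·2·2, 39·2+2·39) = (3041,156)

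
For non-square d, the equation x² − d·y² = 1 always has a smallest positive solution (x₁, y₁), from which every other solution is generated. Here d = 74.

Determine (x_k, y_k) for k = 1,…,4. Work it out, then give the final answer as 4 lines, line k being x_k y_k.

3699 430
27365201 3181140
202447753299 23534073290
1497708451540801 174105071018280

[8; 1,1,1,1,16] for √74; ℓ=5 ⇒ convergent index 9
k=0  a_k=8  p_k/q_k = 8/1
…
k=3  a_k=1  p_k/q_k = 26/3
…
k=6  a_k=1  p_k/q_k = 757/88
k=7  a_k=1  p_k/q_k = 1471/171
k=8  a_k=1  p_k/q_k = 2228/259
k=9  a_k=1  p_k/q_k = 3699/430
→ (3699, 430).  Check: 3699²=13682601, 74·430²=13682600, difference 1.
(3699+430√74)^2 = 27365201 + 3181140√74
(3699+430√74)^3 = 202447753299 + 23534073290√74
(3699+430√74)^4 = 1497708451540801 + 174105071018280√74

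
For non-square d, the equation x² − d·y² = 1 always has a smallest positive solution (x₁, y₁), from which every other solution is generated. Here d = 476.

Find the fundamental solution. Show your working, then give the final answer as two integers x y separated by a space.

28799 1320

d=476: √d = [21; 1,4,2,10,2,4,1,42] (ℓ=8, even), read p_7/q_7
k=0  a_k=21  p_k/q_k = 21/1
…
k=5  a_k=2  p_k/q_k = 5258/241
k=6  a_k=4  p_k/q_k = 23541/1079
k=7  a_k=1  p_k/q_k = 28799/1320
fundamental: x₁=28799, y₁=1320  (since 829382401 − 476·1742400 = 1)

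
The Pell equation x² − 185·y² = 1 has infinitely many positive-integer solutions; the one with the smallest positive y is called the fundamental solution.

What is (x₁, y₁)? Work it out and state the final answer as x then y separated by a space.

d=185: √d = [13; 1,1,1,1,26] (ℓ=5, odd), read p_9/q_9
step 0: (13, 1)  from 13·(1,0) + (0,1)
…
step 2: (27, 2)  from 1·(14,1) + (13,1)
…
step 4: (68, 5)  from 1·(41,3) + (27,2)
…
step 8: (5563, 409)  from 1·(3686,271) + (1877,138)
step 9: (9249, 680)  from 1·(5563,409) + (3686,271)
fundamental: x₁=9249, y₁=680  (since 85544001 − 185·462400 = 1)

9249 680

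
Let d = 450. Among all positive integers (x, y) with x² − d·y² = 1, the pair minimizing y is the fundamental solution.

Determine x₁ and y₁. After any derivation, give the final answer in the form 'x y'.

19601 924

√450 → a₀=21, period (4,1,2,4,2,1,4,42); ℓ=8 even so k=7
step 0: (21, 1)  from 21·(1,0) + (0,1)
step 1: (85, 4)  from 4·(21,1) + (1,0)
step 2: (106, 5)  from 1·(85,4) + (21,1)
step 3: (297, 14)  from 2·(106,5) + (85,4)
step 4: (1294, 61)  from 4·(297,14) + (106,5)
step 5: (2885, 136)  from 2·(1294,61) + (297,14)
step 6: (4179, 197)  from 1·(2885,136) + (1294,61)
step 7: (19601, 924)  from 4·(4179,197) + (2885,136)
(x₁, y₁) = (19601, 924);  19601² − 450·924² = 1 ✓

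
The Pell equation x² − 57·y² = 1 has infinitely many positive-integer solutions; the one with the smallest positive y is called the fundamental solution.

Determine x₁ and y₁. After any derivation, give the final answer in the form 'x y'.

[7; 1,1,4,1,1,14] for √57; ℓ=6 ⇒ convergent index 5
step 0: (7, 1)  from 7·(1,0) + (0,1)
…
step 2: (15, 2)  from 1·(8,1) + (7,1)
step 3: (68, 9)  from 4·(15,2) + (8,1)
step 4: (83, 11)  from 1·(68,9) + (15,2)
step 5: (151, 20)  from 1·(83,11) + (68,9)
→ (151, 20).  Check: 151²=22801, 57·20²=22800, difference 1.

151 20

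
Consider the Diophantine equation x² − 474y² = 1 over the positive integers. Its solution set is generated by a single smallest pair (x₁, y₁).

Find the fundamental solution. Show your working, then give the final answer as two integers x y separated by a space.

[21; 1,3,2,1,1,…,3,1,42] for √474; ℓ=14 ⇒ convergent index 13
step 0: (21, 1)  from 21·(1,0) + (0,1)
step 1: (22, 1)  from 1·(21,1) + (1,0)
…
step 3: (196, 9)  from 2·(87,4) + (22,1)
…
step 5: (479, 22)  from 1·(283,13) + (196,9)
step 6: (762, 35)  from 1·(479,22) + (283,13)
…
step 10: (16677, 766)  from 1·(10864,499) + (5813,267)
step 11: (44218, 2031)  from 2·(16677,766) + (10864,499)
step 12: (149331, 6859)  from 3·(44218,2031) + (16677,766)
step 13: (193549, 8890)  from 1·(149331,6859) + (44218,2031)
→ (193549, 8890).  Check: 193549²=37461215401, 474·8890²=37461215400, difference 1.

193549 8890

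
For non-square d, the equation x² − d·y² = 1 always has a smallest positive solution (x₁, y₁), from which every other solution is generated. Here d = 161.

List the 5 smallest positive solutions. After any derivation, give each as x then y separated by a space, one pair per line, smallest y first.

√161 → a₀=12, period (1,2,4,1,2,1,4,2,1,24); ℓ=10 even so k=9
step 0: (12, 1)  from 12·(1,0) + (0,1)
…
step 4: (203, 16)  from 1·(165,13) + (38,3)
…
step 8: (8108, 639)  from 2·(3667,289) + (774,61)
step 9: (11775, 928)  from 1·(8108,639) + (3667,289)
fundamental: x₁=11775, y₁=928  (since 138650625 − 161·861184 = 1)
n=2: (11775,928)∘(11775,928) = (11775·11775+161·928·928, 11775·928+928·11775) = (277301249,21854400)
n=3: (277301249,21854400)∘(11775,928) = (11775·277301249+161·928·21854400, 11775·21854400+928·277301249) = (6530444402175,514671119072)
n=4: (6530444402175,514671119072)∘(11775,928) = (11775·6530444402175+161·928·514671119072, 11775·514671119072+928·6530444402175) = (153791965393920001,12120504832291200)
n=5: (153791965393920001,12120504832291200)∘(11775,928) = (11775·153791965393920001+161·928·12120504832291200, 11775·12120504832291200+928·153791965393920001) = (3621800778496371621375,285437888285786640928)

11775 928
277301249 21854400
6530444402175 514671119072
153791965393920001 12120504832291200
3621800778496371621375 285437888285786640928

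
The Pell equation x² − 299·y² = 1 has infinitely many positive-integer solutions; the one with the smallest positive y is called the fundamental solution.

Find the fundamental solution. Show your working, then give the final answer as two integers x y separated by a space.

√299 = [17; 3,2,3,34, …], period ℓ=4 (even) → k=3
step 0: (17, 1)  from 17·(1,0) + (0,1)
…
step 2: (121, 7)  from 2·(52,3) + (17,1)
step 3: (415, 24)  from 3·(121,7) + (52,3)
fundamental: x₁=415, y₁=24  (since 172225 − 299·576 = 1)

415 24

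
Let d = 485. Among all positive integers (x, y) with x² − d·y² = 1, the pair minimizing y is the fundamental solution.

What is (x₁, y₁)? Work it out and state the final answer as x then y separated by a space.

969 44

√485 = [22; 44, …], period ℓ=1 (odd) → k=1
step 0: (22, 1)  from 22·(1,0) + (0,1)
step 1: (969, 44)  from 44·(22,1) + (1,0)
fundamental: x₁=969, y₁=44  (since 938961 − 485·1936 = 1)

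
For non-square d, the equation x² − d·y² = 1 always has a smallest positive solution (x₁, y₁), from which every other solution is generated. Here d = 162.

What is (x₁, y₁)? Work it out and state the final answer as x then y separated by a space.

d=162: √d = [12; 1,2,1,2,12,2,1,2,1,24] (ℓ=10, even), read p_9/q_9
k=0  a_k=12  p_k/q_k = 12/1
…
k=2  a_k=2  p_k/q_k = 38/3
k=3  a_k=1  p_k/q_k = 51/4
k=4  a_k=2  p_k/q_k = 140/11
k=5  a_k=12  p_k/q_k = 1731/136
…
k=7  a_k=1  p_k/q_k = 5333/419
k=8  a_k=2  p_k/q_k = 14268/1121
k=9  a_k=1  p_k/q_k = 19601/1540
fundamental: x₁=19601, y₁=1540  (since 384199201 − 162·2371600 = 1)

19601 1540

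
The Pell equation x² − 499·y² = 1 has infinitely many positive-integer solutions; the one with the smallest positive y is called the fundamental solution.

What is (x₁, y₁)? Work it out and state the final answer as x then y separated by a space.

4490 201

√499 = [22; 2,1,21,1,2,44, …], period ℓ=6 (even) → k=5
a_0=22:  p_0=22·1+0=22,  q_0=22·0+1=1
…
a_4=1:  p_4=1·1452+67=1519,  q_4=1·65+3=68
a_5=2:  p_5=2·1519+1452=4490,  q_5=2·68+65=201
(x₁, y₁) = (4490, 201);  4490² − 499·201² = 1 ✓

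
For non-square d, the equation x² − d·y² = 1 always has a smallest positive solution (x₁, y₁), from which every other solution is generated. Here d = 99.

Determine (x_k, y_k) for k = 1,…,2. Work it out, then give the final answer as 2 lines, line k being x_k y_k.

10 1
199 20

√99 = [9; 1,18, …], period ℓ=2 (even) → k=1
i=0: a=9 ⇒ p=9, q=1
i=1: a=1 ⇒ p=10, q=1
(x₁, y₁) = (10, 1);  10² − 99·1² = 1 ✓
(x_2, y_2) = (10·10 + 99·1·1, 10·1 + 1·10) = (199, 20)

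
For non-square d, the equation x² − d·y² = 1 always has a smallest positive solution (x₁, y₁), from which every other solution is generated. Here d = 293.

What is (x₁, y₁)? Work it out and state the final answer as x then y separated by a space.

12320649 719780

√293 = [17; 8,1,1,8,34, …], period ℓ=5 (odd) → k=9
i=0: a=17 ⇒ p=17, q=1
i=1: a=8 ⇒ p=137, q=8
…
i=4: a=8 ⇒ p=2482, q=145
…
i=7: a=1 ⇒ p=764593, q=44668
i=8: a=1 ⇒ p=1444507, q=84389
i=9: a=8 ⇒ p=12320649, q=719780
fundamental: x₁=12320649, y₁=719780  (since 151798391781201 − 293·518083248400 = 1)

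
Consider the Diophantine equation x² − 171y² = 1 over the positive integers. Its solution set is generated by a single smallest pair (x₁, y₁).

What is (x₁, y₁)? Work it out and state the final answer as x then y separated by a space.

√171 = [13; 13,26, …], period ℓ=2 (even) → k=1
k=0  a_k=13  p_k/q_k = 13/1
k=1  a_k=13  p_k/q_k = 170/13
→ (170, 13).  Check: 170²=28900, 171·13²=28899, difference 1.

170 13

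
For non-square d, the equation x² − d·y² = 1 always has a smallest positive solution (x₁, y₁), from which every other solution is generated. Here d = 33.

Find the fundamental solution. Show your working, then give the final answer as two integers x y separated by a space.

√33 → a₀=5, period (1,2,1,10); ℓ=4 even so k=3
step 0: (5, 1)  from 5·(1,0) + (0,1)
step 1: (6, 1)  from 1·(5,1) + (1,0)
step 2: (17, 3)  from 2·(6,1) + (5,1)
step 3: (23, 4)  from 1·(17,3) + (6,1)
(x₁, y₁) = (23, 4);  23² − 33·4² = 1 ✓

23 4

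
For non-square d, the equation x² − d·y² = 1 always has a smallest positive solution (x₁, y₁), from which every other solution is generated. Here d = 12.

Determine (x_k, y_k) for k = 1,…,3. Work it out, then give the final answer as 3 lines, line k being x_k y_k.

√12 = [3; 2,6, …], period ℓ=2 (even) → k=1
step 0: (3, 1)  from 3·(1,0) + (0,1)
step 1: (7, 2)  from 2·(3,1) + (1,0)
→ (7, 2).  Check: 7²=49, 12·2²=48, difference 1.
(7+2√12)^2 = 97 + 28√12
(7+2√12)^3 = 1351 + 390√12

7 2
97 28
1351 390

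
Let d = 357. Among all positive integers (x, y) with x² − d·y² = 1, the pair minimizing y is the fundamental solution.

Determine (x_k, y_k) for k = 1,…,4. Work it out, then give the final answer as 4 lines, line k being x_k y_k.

3401 180
23133601 1224360
157354750601 8328096540
1070326990454401 56647711440720

[18; 1,8,2,8,1,36] for √357; ℓ=6 ⇒ convergent index 5
i=0: a=18 ⇒ p=18, q=1
i=1: a=1 ⇒ p=19, q=1
i=2: a=8 ⇒ p=170, q=9
i=3: a=2 ⇒ p=359, q=19
i=4: a=8 ⇒ p=3042, q=161
i=5: a=1 ⇒ p=3401, q=180
(x₁, y₁) = (3401, 180);  3401² − 357·180² = 1 ✓
k=2:  x_2 = 3401·3401+357·180·180 = 23133601,  y_2 = 3401·180+180·3401 = 1224360
k=3:  x_3 = 3401·23133601+357·180·1224360 = 157354750601,  y_3 = 3401·1224360+180·23133601 = 8328096540
k=4:  x_4 = 3401·157354750601+357·180·8328096540 = 1070326990454401,  y_4 = 3401·8328096540+180·157354750601 = 56647711440720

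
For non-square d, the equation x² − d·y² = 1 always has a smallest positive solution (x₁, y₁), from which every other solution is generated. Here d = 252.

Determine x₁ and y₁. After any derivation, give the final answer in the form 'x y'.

127 8

√252 → a₀=15, period (1,6,1,30); ℓ=4 even so k=3
k=0  a_k=15  p_k/q_k = 15/1
…
k=2  a_k=6  p_k/q_k = 111/7
k=3  a_k=1  p_k/q_k = 127/8
(x₁, y₁) = (127, 8);  127² − 252·8² = 1 ✓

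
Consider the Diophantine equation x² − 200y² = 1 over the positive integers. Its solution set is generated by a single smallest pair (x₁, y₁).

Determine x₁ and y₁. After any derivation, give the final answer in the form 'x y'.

99 7

[14; 7,28] for √200; ℓ=2 ⇒ convergent index 1
i=0: a=14 ⇒ p=14, q=1
i=1: a=7 ⇒ p=99, q=7
fundamental: x₁=99, y₁=7  (since 9801 − 200·49 = 1)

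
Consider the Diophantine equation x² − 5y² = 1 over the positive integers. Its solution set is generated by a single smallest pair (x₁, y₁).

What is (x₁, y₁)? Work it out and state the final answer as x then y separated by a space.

√5 = [2; 4, …], period ℓ=1 (odd) → k=1
i=0: a=2 ⇒ p=2, q=1
i=1: a=4 ⇒ p=9, q=4
(x₁, y₁) = (9, 4);  9² − 5·4² = 1 ✓

9 4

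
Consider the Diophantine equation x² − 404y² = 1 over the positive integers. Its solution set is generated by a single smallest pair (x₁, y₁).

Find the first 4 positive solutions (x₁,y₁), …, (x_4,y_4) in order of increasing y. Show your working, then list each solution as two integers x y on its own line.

201 10
80801 4020
32481801 1616030
13057603201 649640040

d=404: √d = [20; 10,40] (ℓ=2, even), read p_1/q_1
a_0=20:  p_0=20·1+0=20,  q_0=20·0+1=1
a_1=10:  p_1=10·20+1=201,  q_1=10·1+0=10
→ (201, 10).  Check: 201²=40401, 404·10²=40400, difference 1.
k=2:  x_2 = 201·201+404·10·10 = 80801,  y_2 = 201·10+10·201 = 4020
k=3:  x_3 = 201·80801+404·10·4020 = 32481801,  y_3 = 201·4020+10·80801 = 1616030
k=4:  x_4 = 201·32481801+404·10·1616030 = 13057603201,  y_4 = 201·1616030+10·32481801 = 649640040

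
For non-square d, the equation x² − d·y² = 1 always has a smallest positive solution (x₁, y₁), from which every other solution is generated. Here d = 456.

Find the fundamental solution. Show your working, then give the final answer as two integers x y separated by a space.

1025 48

√456 → a₀=21, period (2,1,4,1,2,42); ℓ=6 even so k=5
a_0=21:  p_0=21·1+0=21,  q_0=21·0+1=1
a_1=2:  p_1=2·21+1=43,  q_1=2·1+0=2
a_2=1:  p_2=1·43+21=64,  q_2=1·2+1=3
a_3=4:  p_3=4·64+43=299,  q_3=4·3+2=14
a_4=1:  p_4=1·299+64=363,  q_4=1·14+3=17
a_5=2:  p_5=2·363+299=1025,  q_5=2·17+14=48
fundamental: x₁=1025, y₁=48  (since 1050625 − 456·2304 = 1)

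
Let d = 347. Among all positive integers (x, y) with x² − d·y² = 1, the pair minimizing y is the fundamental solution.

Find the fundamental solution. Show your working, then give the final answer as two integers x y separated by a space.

641602 34443

[18; 1,1,1,2,4,…,1,1,36] for √347; ℓ=14 ⇒ convergent index 13
k=0  a_k=18  p_k/q_k = 18/1
k=1  a_k=1  p_k/q_k = 19/1
k=2  a_k=1  p_k/q_k = 37/2
k=3  a_k=1  p_k/q_k = 56/3
k=4  a_k=2  p_k/q_k = 149/8
…
k=6  a_k=1  p_k/q_k = 801/43
k=7  a_k=17  p_k/q_k = 14269/766
…
k=9  a_k=4  p_k/q_k = 74549/4002
k=10  a_k=2  p_k/q_k = 164168/8813
k=11  a_k=1  p_k/q_k = 238717/12815
k=12  a_k=1  p_k/q_k = 402885/21628
k=13  a_k=1  p_k/q_k = 641602/34443
(x₁, y₁) = (641602, 34443);  641602² − 347·34443² = 1 ✓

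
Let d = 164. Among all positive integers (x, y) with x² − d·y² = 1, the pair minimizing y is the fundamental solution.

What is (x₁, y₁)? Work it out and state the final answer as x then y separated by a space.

√164 = [12; 1,4,6,4,1,24, …], period ℓ=6 (even) → k=5
k=0  a_k=12  p_k/q_k = 12/1
k=1  a_k=1  p_k/q_k = 13/1
k=2  a_k=4  p_k/q_k = 64/5
k=3  a_k=6  p_k/q_k = 397/31
k=4  a_k=4  p_k/q_k = 1652/129
k=5  a_k=1  p_k/q_k = 2049/160
fundamental: x₁=2049, y₁=160  (since 4198401 − 164·25600 = 1)

2049 160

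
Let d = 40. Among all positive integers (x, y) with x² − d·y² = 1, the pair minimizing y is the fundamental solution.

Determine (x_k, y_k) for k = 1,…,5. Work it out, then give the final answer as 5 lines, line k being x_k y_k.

19 3
721 114
27379 4329
1039681 164388
39480499 6242415

√40 → a₀=6, period (3,12); ℓ=2 even so k=1
i=0: a=6 ⇒ p=6, q=1
i=1: a=3 ⇒ p=19, q=3
fundamental: x₁=19, y₁=3  (since 361 − 40·9 = 1)
n=2: (19,3)∘(19,3) = (19·19+40·3·3, 19·3+3·19) = (721,114)
n=3: (721,114)∘(19,3) = (19·721+40·3·114, 19·114+3·721) = (27379,4329)
n=4: (27379,4329)∘(19,3) = (19·27379+40·3·4329, 19·4329+3·27379) = (1039681,164388)
n=5: (1039681,164388)∘(19,3) = (19·1039681+40·3·164388, 19·164388+3·1039681) = (39480499,6242415)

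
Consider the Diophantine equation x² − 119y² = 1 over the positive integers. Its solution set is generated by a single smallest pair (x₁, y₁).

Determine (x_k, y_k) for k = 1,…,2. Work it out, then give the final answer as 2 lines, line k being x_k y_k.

[10; 1,9,1,20] for √119; ℓ=4 ⇒ convergent index 3
i=0: a=10 ⇒ p=10, q=1
i=1: a=1 ⇒ p=11, q=1
i=2: a=9 ⇒ p=109, q=10
i=3: a=1 ⇒ p=120, q=11
fundamental: x₁=120, y₁=11  (since 14400 − 119·121 = 1)
n=2: (120,11)∘(120,11) = (120·120+119·11·11, 120·11+11·120) = (28799,2640)

120 11
28799 2640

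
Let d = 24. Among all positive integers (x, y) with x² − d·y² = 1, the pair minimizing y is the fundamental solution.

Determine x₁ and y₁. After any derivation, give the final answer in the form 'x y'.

[4; 1,8] for √24; ℓ=2 ⇒ convergent index 1
k=0  a_k=4  p_k/q_k = 4/1
k=1  a_k=1  p_k/q_k = 5/1
→ (5, 1).  Check: 5²=25, 24·1²=24, difference 1.

5 1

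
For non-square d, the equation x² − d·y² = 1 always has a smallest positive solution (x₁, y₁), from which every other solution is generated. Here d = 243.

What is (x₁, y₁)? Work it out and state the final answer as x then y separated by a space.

√243 → a₀=15, period (1,1,2,3,15,3,2,1,1,30); ℓ=10 even so k=9
k=0  a_k=15  p_k/q_k = 15/1
…
k=7  a_k=2  p_k/q_k = 28901/1854
k=8  a_k=1  p_k/q_k = 41325/2651
k=9  a_k=1  p_k/q_k = 70226/4505
(x₁, y₁) = (70226, 4505);  70226² − 243·4505² = 1 ✓

70226 4505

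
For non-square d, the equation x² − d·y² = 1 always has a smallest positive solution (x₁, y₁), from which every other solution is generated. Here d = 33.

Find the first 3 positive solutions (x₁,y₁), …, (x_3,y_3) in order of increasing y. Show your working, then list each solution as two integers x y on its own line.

23 4
1057 184
48599 8460

√33 → a₀=5, period (1,2,1,10); ℓ=4 even so k=3
i=0: a=5 ⇒ p=5, q=1
i=1: a=1 ⇒ p=6, q=1
i=2: a=2 ⇒ p=17, q=3
i=3: a=1 ⇒ p=23, q=4
→ (23, 4).  Check: 23²=529, 33·4²=528, difference 1.
(23+4√33)^2 = 1057 + 184√33
(23+4√33)^3 = 48599 + 8460√33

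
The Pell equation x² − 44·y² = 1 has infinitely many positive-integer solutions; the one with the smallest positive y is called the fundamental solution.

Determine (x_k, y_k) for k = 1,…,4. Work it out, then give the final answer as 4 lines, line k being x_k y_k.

√44 → a₀=6, period (1,1,1,2,1,1,1,12); ℓ=8 even so k=7
a_0=6:  p_0=6·1+0=6,  q_0=6·0+1=1
a_1=1:  p_1=1·6+1=7,  q_1=1·1+0=1
a_2=1:  p_2=1·7+6=13,  q_2=1·1+1=2
a_3=1:  p_3=1·13+7=20,  q_3=1·2+1=3
…
a_6=1:  p_6=1·73+53=126,  q_6=1·11+8=19
a_7=1:  p_7=1·126+73=199,  q_7=1·19+11=30
fundamental: x₁=199, y₁=30  (since 39601 − 44·900 = 1)
k=2:  x_2 = 199·199+44·30·30 = 79201,  y_2 = 199·30+30·199 = 11940
k=3:  x_3 = 199·79201+44·30·11940 = 31521799,  y_3 = 199·11940+30·79201 = 4752090
k=4:  x_4 = 199·31521799+44·30·4752090 = 12545596801,  y_4 = 199·4752090+30·31521799 = 1891319880

199 30
79201 11940
31521799 4752090
12545596801 1891319880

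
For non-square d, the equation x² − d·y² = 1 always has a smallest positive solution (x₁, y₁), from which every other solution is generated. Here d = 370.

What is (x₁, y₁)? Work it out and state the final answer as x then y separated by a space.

√370 → a₀=19, period (4,4,38); ℓ=3 odd so k=5
step 0: (19, 1)  from 19·(1,0) + (0,1)
step 1: (77, 4)  from 4·(19,1) + (1,0)
step 2: (327, 17)  from 4·(77,4) + (19,1)
step 3: (12503, 650)  from 38·(327,17) + (77,4)
step 4: (50339, 2617)  from 4·(12503,650) + (327,17)
step 5: (213859, 11118)  from 4·(50339,2617) + (12503,650)
fundamental: x₁=213859, y₁=11118  (since 45735671881 − 370·123609924 = 1)

213859 11118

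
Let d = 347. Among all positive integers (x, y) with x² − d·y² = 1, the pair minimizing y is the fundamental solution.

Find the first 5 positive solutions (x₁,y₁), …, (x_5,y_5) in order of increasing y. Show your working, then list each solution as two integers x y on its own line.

√347 → a₀=18, period (1,1,1,2,4,…,1,1,36); ℓ=14 even so k=13
k=0  a_k=18  p_k/q_k = 18/1
…
k=2  a_k=1  p_k/q_k = 37/2
k=3  a_k=1  p_k/q_k = 56/3
k=4  a_k=2  p_k/q_k = 149/8
k=5  a_k=4  p_k/q_k = 652/35
k=6  a_k=1  p_k/q_k = 801/43
k=7  a_k=17  p_k/q_k = 14269/766
k=8  a_k=1  p_k/q_k = 15070/809
k=9  a_k=4  p_k/q_k = 74549/4002
k=10  a_k=2  p_k/q_k = 164168/8813
…
k=12  a_k=1  p_k/q_k = 402885/21628
k=13  a_k=1  p_k/q_k = 641602/34443
(x₁, y₁) = (641602, 34443);  641602² − 347·34443² = 1 ✓
n=2: (641602,34443)∘(641602,34443) = (641602·641602+347·34443·34443, 641602·34443+34443·641602) = (823306252807,44197395372)
n=3: (823306252807,44197395372)∘(641602,34443) = (641602·823306252807+347·34443·44197395372, 641602·44197395372+34443·823306252807) = (1056469876826312026,56714274530897445)
n=4: (1056469876826312026,56714274530897445)∘(641602,34443) = (641602·1056469876826312026+347·34443·56714274530897445, 641602·56714274530897445+34443·1056469876826312026) = (1355666371822207590758497,72775983935101527618408)
n=5: (1355666371822207590758497,72775983935101527618408)∘(641602,34443) = (641602·1355666371822207590758497+347·34443·72775983935101527618408, 641602·72775983935101527618408+34443·1355666371822207590758497) = (1739596510986687599414840072362,93386433689401306371520721787)

641602 34443
823306252807 44197395372
1056469876826312026 56714274530897445
1355666371822207590758497 72775983935101527618408
1739596510986687599414840072362 93386433689401306371520721787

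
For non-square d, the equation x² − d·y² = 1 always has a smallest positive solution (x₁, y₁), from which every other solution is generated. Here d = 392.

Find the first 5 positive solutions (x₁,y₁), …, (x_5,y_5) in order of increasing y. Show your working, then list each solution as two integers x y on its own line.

[19; 1,3,1,38] for √392; ℓ=4 ⇒ convergent index 3
k=0  a_k=19  p_k/q_k = 19/1
…
k=2  a_k=3  p_k/q_k = 79/4
k=3  a_k=1  p_k/q_k = 99/5
→ (99, 5).  Check: 99²=9801, 392·5²=9800, difference 1.
(x_2, y_2) = (99·99 + 392·5·5, 99·5 + 5·99) = (19601, 990)
(x_3, y_3) = (99·19601 + 392·5·990, 99·990 + 5·19601) = (3880899, 196015)
(x_4, y_4) = (99·3880899 + 392·5·196015, 99·196015 + 5·3880899) = (768398401, 38809980)
(x_5, y_5) = (99·768398401 + 392·5·38809980, 99·38809980 + 5·768398401) = (152139002499, 7684180025)

99 5
19601 990
3880899 196015
768398401 38809980
152139002499 7684180025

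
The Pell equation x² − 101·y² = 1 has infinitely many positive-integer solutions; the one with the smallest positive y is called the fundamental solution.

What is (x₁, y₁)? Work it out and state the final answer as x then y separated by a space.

201 20

√101 = [10; 20, …], period ℓ=1 (odd) → k=1
k=0  a_k=10  p_k/q_k = 10/1
k=1  a_k=20  p_k/q_k = 201/20
→ (201, 20).  Check: 201²=40401, 101·20²=40400, difference 1.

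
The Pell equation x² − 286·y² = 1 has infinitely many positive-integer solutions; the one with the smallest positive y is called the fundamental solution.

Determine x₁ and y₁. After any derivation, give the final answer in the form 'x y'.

d=286: √d = [16; 1,10,3,3,2,3,3,10,1,32] (ℓ=10, even), read p_9/q_9
a_0=16:  p_0=16·1+0=16,  q_0=16·0+1=1
a_1=1:  p_1=1·16+1=17,  q_1=1·1+0=1
…
a_5=2:  p_5=2·1911+575=4397,  q_5=2·113+34=260
…
a_7=3:  p_7=3·15102+4397=49703,  q_7=3·893+260=2939
a_8=10:  p_8=10·49703+15102=512132,  q_8=10·2939+893=30283
a_9=1:  p_9=1·512132+49703=561835,  q_9=1·30283+2939=33222
→ (561835, 33222).  Check: 561835²=315658567225, 286·33222²=315658567224, difference 1.

561835 33222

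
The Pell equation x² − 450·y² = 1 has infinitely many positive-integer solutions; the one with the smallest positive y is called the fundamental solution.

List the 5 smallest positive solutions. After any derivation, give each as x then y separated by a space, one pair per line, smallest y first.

√450 → a₀=21, period (4,1,2,4,2,1,4,42); ℓ=8 even so k=7
step 0: (21, 1)  from 21·(1,0) + (0,1)
…
step 2: (106, 5)  from 1·(85,4) + (21,1)
step 3: (297, 14)  from 2·(106,5) + (85,4)
…
step 5: (2885, 136)  from 2·(1294,61) + (297,14)
step 6: (4179, 197)  from 1·(2885,136) + (1294,61)
step 7: (19601, 924)  from 4·(4179,197) + (2885,136)
→ (19601, 924).  Check: 19601²=384199201, 450·924²=384199200, difference 1.
n=2: (19601,924)∘(19601,924) = (19601·19601+450·924·924, 19601·924+924·19601) = (768398401,36222648)
n=3: (768398401,36222648)∘(19601,924) = (19601·768398401+450·924·36222648, 19601·36222648+924·768398401) = (30122754096401,1420000245972)
n=4: (30122754096401,1420000245972)∘(19601,924) = (19601·30122754096401+450·924·1420000245972, 19601·1420000245972+924·30122754096401) = (1180872205318713601,55666849606371696)
n=5: (1180872205318713601,55666849606371696)∘(19601,924) = (19601·1180872205318713601+450·924·55666849606371696, 19601·55666849606371696+924·1180872205318713601) = (46292552162781456490001,2182251836848982980620)

19601 924
768398401 36222648
30122754096401 1420000245972
1180872205318713601 55666849606371696
46292552162781456490001 2182251836848982980620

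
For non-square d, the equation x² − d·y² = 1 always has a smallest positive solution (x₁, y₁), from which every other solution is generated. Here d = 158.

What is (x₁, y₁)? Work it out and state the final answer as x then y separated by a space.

√158 = [12; 1,1,3,12,3,1,1,24, …], period ℓ=8 (even) → k=7
a_0=12:  p_0=12·1+0=12,  q_0=12·0+1=1
…
a_4=12:  p_4=12·88+25=1081,  q_4=12·7+2=86
a_5=3:  p_5=3·1081+88=3331,  q_5=3·86+7=265
a_6=1:  p_6=1·3331+1081=4412,  q_6=1·265+86=351
a_7=1:  p_7=1·4412+3331=7743,  q_7=1·351+265=616
(x₁, y₁) = (7743, 616);  7743² − 158·616² = 1 ✓

7743 616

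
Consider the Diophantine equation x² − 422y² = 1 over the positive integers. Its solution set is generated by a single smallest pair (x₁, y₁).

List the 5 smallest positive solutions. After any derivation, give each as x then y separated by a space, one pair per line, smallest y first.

d=422: √d = [20; 1,1,5,2,1,…,1,1,40] (ℓ=14, even), read p_13/q_13
a_0=20:  p_0=20·1+0=20,  q_0=20·0+1=1
…
a_2=1:  p_2=1·21+20=41,  q_2=1·1+1=2
a_3=5:  p_3=5·41+21=226,  q_3=5·2+1=11
…
a_7=20:  p_7=20·2650+719=53719,  q_7=20·129+35=2615
…
a_10=2:  p_10=2·217526+163807=598859,  q_10=2·10589+7974=29152
a_11=5:  p_11=5·598859+217526=3211821,  q_11=5·29152+10589=156349
a_12=1:  p_12=1·3211821+598859=3810680,  q_12=1·156349+29152=185501
a_13=1:  p_13=1·3810680+3211821=7022501,  q_13=1·185501+156349=341850
→ (7022501, 341850).  Check: 7022501²=49315520295001, 422·341850²=49315520295000, difference 1.
k=2:  x_2 = 7022501·7022501+422·341850·341850 = 98631040590001,  y_2 = 7022501·341850+341850·7022501 = 4801283933700
k=3:  x_3 = 7022501·98631040590001+422·341850·4801283933700 = 1385273162348638202501,  y_3 = 7022501·4801283933700+341850·98631040590001 = 67434042451384025550
k=4:  x_4 = 7022501·1385273162348638202501+422·341850·67434042451384025550 = 19456164335732849620362360001,  y_4 = 7022501·67434042451384025550+341850·1385273162348638202501 = 947111261097768740333867400
k=5:  x_5 = 7022501·19456164335732849620362360001+422·341850·947111261097768740333867400 = 273261867007695159110526238300562501,  y_5 = 7022501·947111261097768740333867400+341850·19456164335732849620362360001 = 13302179556340616719484196916709250

7022501 341850
98631040590001 4801283933700
1385273162348638202501 67434042451384025550
19456164335732849620362360001 947111261097768740333867400
273261867007695159110526238300562501 13302179556340616719484196916709250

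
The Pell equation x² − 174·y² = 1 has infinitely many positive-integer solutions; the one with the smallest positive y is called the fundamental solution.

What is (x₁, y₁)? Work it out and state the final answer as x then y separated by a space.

√174 = [13; 5,4,5,26, …], period ℓ=4 (even) → k=3
step 0: (13, 1)  from 13·(1,0) + (0,1)
step 1: (66, 5)  from 5·(13,1) + (1,0)
step 2: (277, 21)  from 4·(66,5) + (13,1)
step 3: (1451, 110)  from 5·(277,21) + (66,5)
(x₁, y₁) = (1451, 110);  1451² − 174·110² = 1 ✓

1451 110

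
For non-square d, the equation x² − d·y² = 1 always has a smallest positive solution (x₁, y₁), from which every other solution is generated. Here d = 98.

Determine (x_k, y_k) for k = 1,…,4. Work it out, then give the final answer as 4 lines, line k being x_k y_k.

99 10
19601 1980
3880899 392030
768398401 77619960

√98 → a₀=9, period (1,8,1,18); ℓ=4 even so k=3
i=0: a=9 ⇒ p=9, q=1
…
i=2: a=8 ⇒ p=89, q=9
i=3: a=1 ⇒ p=99, q=10
→ (99, 10).  Check: 99²=9801, 98·10²=9800, difference 1.
(99+10√98)^2 = 19601 + 1980√98
(99+10√98)^3 = 3880899 + 392030√98
(99+10√98)^4 = 768398401 + 77619960√98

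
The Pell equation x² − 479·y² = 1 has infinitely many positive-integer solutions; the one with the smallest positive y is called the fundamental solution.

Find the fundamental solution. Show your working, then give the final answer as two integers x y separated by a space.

2989440 136591

√479 → a₀=21, period (1,7,1,3,2,21,2,3,1,7,1,42); ℓ=12 even so k=11
step 0: (21, 1)  from 21·(1,0) + (0,1)
…
step 9: (340591, 15562)  from 1·(264712,12095) + (75879,3467)
step 10: (2648849, 121029)  from 7·(340591,15562) + (264712,12095)
step 11: (2989440, 136591)  from 1·(2648849,121029) + (340591,15562)
→ (2989440, 136591).  Check: 2989440²=8936751513600, 479·136591²=8936751513599, difference 1.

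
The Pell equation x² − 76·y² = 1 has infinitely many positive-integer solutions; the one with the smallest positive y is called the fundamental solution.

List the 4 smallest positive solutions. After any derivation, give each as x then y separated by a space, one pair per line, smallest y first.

57799 6630
6681448801 766414740
772362118440199 88596011107890
89283516160768675201 10241521691283453480

[8; 1,2,1,1,5,4,5,1,1,2,1,16] for √76; ℓ=12 ⇒ convergent index 11
k=0  a_k=8  p_k/q_k = 8/1
k=1  a_k=1  p_k/q_k = 9/1
k=2  a_k=2  p_k/q_k = 26/3
…
k=4  a_k=1  p_k/q_k = 61/7
k=5  a_k=5  p_k/q_k = 340/39
…
k=10  a_k=2  p_k/q_k = 41488/4759
k=11  a_k=1  p_k/q_k = 57799/6630
→ (57799, 6630).  Check: 57799²=3340724401, 76·6630²=3340724400, difference 1.
(57799+6630√76)^2 = 6681448801 + 766414740√76
(57799+6630√76)^3 = 772362118440199 + 88596011107890√76
(57799+6630√76)^4 = 89283516160768675201 + 10241521691283453480√76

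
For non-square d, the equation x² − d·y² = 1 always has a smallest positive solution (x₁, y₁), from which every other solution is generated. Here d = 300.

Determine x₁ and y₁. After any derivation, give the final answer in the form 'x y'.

√300 = [17; 3,8,3,34, …], period ℓ=4 (even) → k=3
a_0=17:  p_0=17·1+0=17,  q_0=17·0+1=1
a_1=3:  p_1=3·17+1=52,  q_1=3·1+0=3
a_2=8:  p_2=8·52+17=433,  q_2=8·3+1=25
a_3=3:  p_3=3·433+52=1351,  q_3=3·25+3=78
fundamental: x₁=1351, y₁=78  (since 1825201 − 300·6084 = 1)

1351 78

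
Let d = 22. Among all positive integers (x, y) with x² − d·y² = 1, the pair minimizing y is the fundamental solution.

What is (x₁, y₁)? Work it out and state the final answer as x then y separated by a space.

[4; 1,2,4,2,1,8] for √22; ℓ=6 ⇒ convergent index 5
step 0: (4, 1)  from 4·(1,0) + (0,1)
…
step 2: (14, 3)  from 2·(5,1) + (4,1)
…
step 4: (136, 29)  from 2·(61,13) + (14,3)
step 5: (197, 42)  from 1·(136,29) + (61,13)
→ (197, 42).  Check: 197²=38809, 22·42²=38808, difference 1.

197 42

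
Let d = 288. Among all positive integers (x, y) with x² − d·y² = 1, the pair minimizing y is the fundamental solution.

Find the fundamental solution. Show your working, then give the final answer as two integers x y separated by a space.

17 1

d=288: √d = [16; 1,32] (ℓ=2, even), read p_1/q_1
k=0  a_k=16  p_k/q_k = 16/1
k=1  a_k=1  p_k/q_k = 17/1
→ (17, 1).  Check: 17²=289, 288·1²=288, difference 1.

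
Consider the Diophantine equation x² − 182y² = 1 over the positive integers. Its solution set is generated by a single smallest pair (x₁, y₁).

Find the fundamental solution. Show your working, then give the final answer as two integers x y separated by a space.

√182 → a₀=13, period (2,26); ℓ=2 even so k=1
a_0=13:  p_0=13·1+0=13,  q_0=13·0+1=1
a_1=2:  p_1=2·13+1=27,  q_1=2·1+0=2
(x₁, y₁) = (27, 2);  27² − 182·2² = 1 ✓

27 2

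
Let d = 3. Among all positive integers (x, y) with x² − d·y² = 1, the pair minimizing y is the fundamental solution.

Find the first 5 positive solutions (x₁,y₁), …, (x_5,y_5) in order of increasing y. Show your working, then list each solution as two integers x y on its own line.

2 1
7 4
26 15
97 56
362 209

d=3: √d = [1; 1,2] (ℓ=2, even), read p_1/q_1
i=0: a=1 ⇒ p=1, q=1
i=1: a=1 ⇒ p=2, q=1
→ (2, 1).  Check: 2²=4, 3·1²=3, difference 1.
(2+1√3)^2 = 7 + 4√3
(2+1√3)^3 = 26 + 15√3
(2+1√3)^4 = 97 + 56√3
(2+1√3)^5 = 362 + 209√3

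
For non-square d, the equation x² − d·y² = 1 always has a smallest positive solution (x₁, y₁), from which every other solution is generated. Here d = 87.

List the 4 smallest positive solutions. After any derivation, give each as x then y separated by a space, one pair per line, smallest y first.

28 3
1567 168
87724 9405
4910977 526512

d=87: √d = [9; 3,18] (ℓ=2, even), read p_1/q_1
k=0  a_k=9  p_k/q_k = 9/1
k=1  a_k=3  p_k/q_k = 28/3
(x₁, y₁) = (28, 3);  28² − 87·3² = 1 ✓
(28+3√87)^2 = 1567 + 168√87
(28+3√87)^3 = 87724 + 9405√87
(28+3√87)^4 = 4910977 + 526512√87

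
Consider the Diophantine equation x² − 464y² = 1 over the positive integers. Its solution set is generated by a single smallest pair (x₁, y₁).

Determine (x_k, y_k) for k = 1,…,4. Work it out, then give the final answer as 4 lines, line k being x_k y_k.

[21; 1,1,5,1,1,1,5,1,1,42] for √464; ℓ=10 ⇒ convergent index 9
k=0  a_k=21  p_k/q_k = 21/1
…
k=2  a_k=1  p_k/q_k = 43/2
k=3  a_k=5  p_k/q_k = 237/11
k=4  a_k=1  p_k/q_k = 280/13
k=5  a_k=1  p_k/q_k = 517/24
…
k=7  a_k=5  p_k/q_k = 4502/209
k=8  a_k=1  p_k/q_k = 5299/246
k=9  a_k=1  p_k/q_k = 9801/455
fundamental: x₁=9801, y₁=455  (since 96059601 − 464·207025 = 1)
(x_2, y_2) = (9801·9801 + 464·455·455, 9801·455 + 455·9801) = (192119201, 8918910)
(x_3, y_3) = (9801·192119201 + 464·455·8918910, 9801·8918910 + 455·192119201) = (3765920568201, 174828473365)
(x_4, y_4) = (9801·3765920568201 + 464·455·174828473365, 9801·174828473365 + 455·3765920568201) = (73819574785756801, 3426987725981820)

9801 455
192119201 8918910
3765920568201 174828473365
73819574785756801 3426987725981820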